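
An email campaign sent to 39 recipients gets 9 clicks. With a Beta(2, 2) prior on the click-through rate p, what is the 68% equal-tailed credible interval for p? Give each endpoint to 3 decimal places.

Posterior: Beta(2+9, 2+30) = Beta(11, 32).
Equal-tailed 68% interval: the 0.16 and 0.84 quantiles of Beta(11, 32).
Posterior mean ≈ 0.256, SD ≈ 0.066; a Normal approximation gives roughly [0.190, 0.321].
Exact: F⁻¹(0.16) = 0.190; F⁻¹(0.84) = 0.322.

[0.190, 0.322]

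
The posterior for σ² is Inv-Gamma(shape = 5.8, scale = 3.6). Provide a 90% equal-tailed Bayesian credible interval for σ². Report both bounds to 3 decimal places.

Inverse-Gamma(5.8, 3.6) quantiles: F⁻¹(0.05) and F⁻¹(0.95).
Equivalently, 1/σ² ~ Gamma(5.8, rate = 3.6); invert its 0.95 and 0.05 quantiles.
Posterior mean ≈ 0.750, SD ≈ 0.385; a Normal approximation gives roughly [0.117, 1.383].
Exact: lower = 0.351; upper = 1.451.

[0.351, 1.451]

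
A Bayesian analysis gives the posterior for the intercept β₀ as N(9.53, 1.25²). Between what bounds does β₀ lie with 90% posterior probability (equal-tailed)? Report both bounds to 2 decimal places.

The posterior is symmetric, so the 90% equal-tailed interval is β₀ = 9.53 ± z·1.25 with z = 1.645.
Half-width: 1.645 × 1.25 = 2.06.
9.53 − 2.06 = 7.47; 9.53 + 2.06 = 11.59.

[7.47, 11.59]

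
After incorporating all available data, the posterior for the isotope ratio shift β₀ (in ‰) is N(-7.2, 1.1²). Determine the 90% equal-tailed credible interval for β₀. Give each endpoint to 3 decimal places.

[-9.009, -5.391]

The posterior is symmetric, so the 90% equal-tailed interval is β₀ = -7.2 ± z·1.1 with z = 1.645.
Half-width: 1.645 × 1.1 = 1.809.
-7.2 − 1.809 = -9.009; -7.2 + 1.809 = -5.391.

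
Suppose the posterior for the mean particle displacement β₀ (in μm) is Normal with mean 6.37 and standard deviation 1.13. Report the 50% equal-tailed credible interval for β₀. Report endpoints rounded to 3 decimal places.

The posterior is symmetric, so the 50% equal-tailed interval is β₀ = 6.37 ± z·1.13 with z = 0.674.
Half-width: 0.674 × 1.13 = 0.762.
6.37 − 0.762 = 5.608; 6.37 + 0.762 = 7.132.

[5.608, 7.132]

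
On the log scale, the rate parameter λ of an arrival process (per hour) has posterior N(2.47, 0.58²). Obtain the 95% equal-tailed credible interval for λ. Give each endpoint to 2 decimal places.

[3.79, 36.85]

On the log scale the 95% interval is 2.47 ± 1.960 × 0.58 = [1.3332, 3.6068].
Exponentiate: [e^1.3332, e^3.6068] = [3.79, 36.85].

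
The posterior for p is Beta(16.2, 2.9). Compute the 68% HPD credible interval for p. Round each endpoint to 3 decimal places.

The posterior is unimodal and skewed, so the HPD interval has equal density at both endpoints and is the shortest 68% interval.
Solving f(0.800) = f(0.949) with F(0.949) − F(0.800) = 0.68 gives [0.800, 0.949].
For comparison, the equal-tailed interval is [0.769, 0.927]; the HPD is narrower and shifted toward the mode.

[0.800, 0.949]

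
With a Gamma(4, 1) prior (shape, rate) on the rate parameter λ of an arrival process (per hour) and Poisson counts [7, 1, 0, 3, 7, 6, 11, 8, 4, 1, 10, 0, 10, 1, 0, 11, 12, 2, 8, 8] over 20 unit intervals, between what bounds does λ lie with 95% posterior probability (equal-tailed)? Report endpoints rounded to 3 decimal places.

[4.478, 6.469]

Posterior: Gamma(4+110, 1+20) = Gamma(114, 21) (shape, rate).
Equal-tailed 95% interval: Gamma(114, 21) quantiles at 0.025 and 0.975.
Posterior mean ≈ 5.429, SD ≈ 0.508; a Normal approximation gives roughly [4.432, 6.425].
Exact: lower = 4.478; upper = 6.469.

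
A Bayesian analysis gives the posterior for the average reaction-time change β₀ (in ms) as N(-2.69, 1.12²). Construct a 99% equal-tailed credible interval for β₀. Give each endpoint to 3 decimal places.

[-5.575, 0.195]

The posterior is symmetric, so the 99% equal-tailed interval is β₀ = -2.69 ± z·1.12 with z = 2.576.
Half-width: 2.576 × 1.12 = 2.885.
-2.69 − 2.885 = -5.575; -2.69 + 2.885 = 0.195.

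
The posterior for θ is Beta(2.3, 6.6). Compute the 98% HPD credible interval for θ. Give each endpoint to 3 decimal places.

[0.013, 0.593]

The posterior is unimodal and skewed, so the HPD interval has equal density at both endpoints and is the shortest 98% interval.
Solving f(0.013) = f(0.593) with F(0.593) − F(0.013) = 0.98 gives [0.013, 0.593].
For comparison, the equal-tailed interval is [0.030, 0.633]; the HPD is narrower and shifted toward the mode.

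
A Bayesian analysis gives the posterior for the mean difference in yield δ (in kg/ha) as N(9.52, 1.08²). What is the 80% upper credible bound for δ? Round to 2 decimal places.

10.43

Need U with P(δ ≤ U) = 0.80: U = 9.52 + z_{0.2}·1.08.
z = 0.842; U = 9.52 + 0.842 × 1.08 = 10.43.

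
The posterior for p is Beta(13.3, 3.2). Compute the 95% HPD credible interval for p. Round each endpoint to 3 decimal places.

[0.621, 0.968]

The posterior is unimodal and skewed, so the HPD interval has equal density at both endpoints and is the shortest 95% interval.
Solving f(0.621) = f(0.968) with F(0.968) − F(0.621) = 0.95 gives [0.621, 0.968].
For comparison, the equal-tailed interval is [0.591, 0.952]; the HPD is narrower and shifted toward the mode.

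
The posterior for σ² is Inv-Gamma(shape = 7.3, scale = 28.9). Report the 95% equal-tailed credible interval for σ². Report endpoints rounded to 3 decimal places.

[2.145, 9.622]

Inverse-Gamma(7.3, 28.9) quantiles: F⁻¹(0.025) and F⁻¹(0.975).
Equivalently, 1/σ² ~ Gamma(7.3, rate = 28.9); invert its 0.975 and 0.025 quantiles.
Posterior mean ≈ 4.587, SD ≈ 1.993; a Normal approximation gives roughly [0.682, 8.493].
Exact: lower = 2.145; upper = 9.622.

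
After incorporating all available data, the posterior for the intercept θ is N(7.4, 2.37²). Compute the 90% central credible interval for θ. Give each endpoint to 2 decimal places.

[3.50, 11.30]

The posterior is symmetric, so the 90% equal-tailed interval is θ = 7.4 ± z·2.37 with z = 1.645.
Half-width: 1.645 × 2.37 = 3.90.
7.4 − 3.90 = 3.50; 7.4 + 3.90 = 11.30.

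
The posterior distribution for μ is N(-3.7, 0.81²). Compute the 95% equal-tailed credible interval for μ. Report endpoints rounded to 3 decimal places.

[-5.288, -2.112]

The posterior is symmetric, so the 95% equal-tailed interval is μ = -3.7 ± z·0.81 with z = 1.960.
Half-width: 1.960 × 0.81 = 1.588.
-3.7 − 1.588 = -5.288; -3.7 + 1.588 = -2.112.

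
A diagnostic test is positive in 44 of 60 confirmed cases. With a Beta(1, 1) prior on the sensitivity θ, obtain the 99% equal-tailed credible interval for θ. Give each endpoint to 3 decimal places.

Posterior: Beta(1+44, 1+16) = Beta(45, 17).
Equal-tailed 99% interval: the 0.005 and 0.995 quantiles of Beta(45, 17).
Posterior mean ≈ 0.726, SD ≈ 0.056; a Normal approximation gives roughly [0.581, 0.871].
Exact: F⁻¹(0.005) = 0.570; F⁻¹(0.995) = 0.855.

[0.570, 0.855]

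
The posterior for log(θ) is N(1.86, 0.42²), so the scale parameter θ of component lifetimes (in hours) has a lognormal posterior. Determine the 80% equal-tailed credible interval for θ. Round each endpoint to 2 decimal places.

On the log scale the 80% interval is 1.86 ± 1.282 × 0.42 = [1.3217, 2.3983].
Exponentiate: [e^1.3217, e^2.3983] = [3.75, 11.00].

[3.75, 11.00]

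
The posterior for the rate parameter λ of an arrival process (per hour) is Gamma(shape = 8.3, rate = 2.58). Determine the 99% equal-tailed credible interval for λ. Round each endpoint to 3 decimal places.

Posterior: Gamma(shape 8.3, rate 2.58).
Equal-tailed 99% interval: Gamma(8.3, 2.58) quantiles at 0.005 and 0.995.
Posterior mean ≈ 3.217, SD ≈ 1.117; a Normal approximation gives roughly [0.341, 6.093].
Exact: lower = 1.061; upper = 6.810.

[1.061, 6.810]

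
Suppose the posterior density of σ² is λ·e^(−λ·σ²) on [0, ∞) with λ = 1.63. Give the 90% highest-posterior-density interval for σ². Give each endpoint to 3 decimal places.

[0.000, 1.413]

The exponential density is strictly decreasing on [0, ∞), so the HPD interval is anchored at 0: [0, q] with P(σ² ≤ q) = 0.90.
q = −ln(1 − 0.90) / 1.63 = 2.3026 / 1.63 = 1.413.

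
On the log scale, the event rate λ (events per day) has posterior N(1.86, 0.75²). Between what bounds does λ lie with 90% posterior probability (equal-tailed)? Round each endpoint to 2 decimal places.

[1.87, 22.06]

On the log scale the 90% interval is 1.86 ± 1.645 × 0.75 = [0.6264, 3.0936].
Exponentiate: [e^0.6264, e^3.0936] = [1.87, 22.06].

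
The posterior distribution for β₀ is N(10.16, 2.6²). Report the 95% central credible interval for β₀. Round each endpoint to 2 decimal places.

The posterior is symmetric, so the 95% equal-tailed interval is β₀ = 10.16 ± z·2.6 with z = 1.960.
Half-width: 1.960 × 2.6 = 5.10.
10.16 − 5.10 = 5.06; 10.16 + 5.10 = 15.26.

[5.06, 15.26]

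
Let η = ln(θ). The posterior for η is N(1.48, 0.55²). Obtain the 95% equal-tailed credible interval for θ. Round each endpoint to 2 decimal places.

On the log scale the 95% interval is 1.48 ± 1.960 × 0.55 = [0.4020, 2.5580].
Exponentiate: [e^0.4020, e^2.5580] = [1.49, 12.91].

[1.49, 12.91]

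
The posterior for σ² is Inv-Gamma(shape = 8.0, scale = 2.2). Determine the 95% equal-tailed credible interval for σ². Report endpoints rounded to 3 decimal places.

Inverse-Gamma(8.0, 2.2) quantiles: F⁻¹(0.025) and F⁻¹(0.975).
Equivalently, 1/σ² ~ Gamma(8.0, rate = 2.2); invert its 0.975 and 0.025 quantiles.
Posterior mean ≈ 0.314, SD ≈ 0.128; a Normal approximation gives roughly [0.063, 0.566].
Exact: lower = 0.153; upper = 0.637.

[0.153, 0.637]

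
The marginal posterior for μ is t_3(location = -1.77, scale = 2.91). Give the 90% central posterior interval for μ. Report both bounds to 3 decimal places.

[-8.618, 5.078]

The t_3 distribution is symmetric; the 90% interval is -1.77 ± t·2.91 with t_{0.95,3} = 2.353.
Half-width: 2.353 × 2.91 = 6.848.
-1.77 − 6.848 = -8.618; -1.77 + 6.848 = 5.078.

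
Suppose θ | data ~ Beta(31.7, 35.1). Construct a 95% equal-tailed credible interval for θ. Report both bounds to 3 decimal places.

Posterior: Beta(31.7, 35.1).
Equal-tailed 95% interval: the 0.025 and 0.975 quantiles of Beta(31.7, 35.1).
Posterior mean ≈ 0.475, SD ≈ 0.061; a Normal approximation gives roughly [0.356, 0.593].
Exact: F⁻¹(0.025) = 0.357; F⁻¹(0.975) = 0.594.

[0.357, 0.594]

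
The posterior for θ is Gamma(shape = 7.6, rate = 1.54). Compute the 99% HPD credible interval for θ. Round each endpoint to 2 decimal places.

[1.27, 10.22]

The posterior is unimodal and skewed, so the HPD interval has equal density at both endpoints and is the shortest 99% interval.
Solving f(1.27) = f(10.22) with F(10.22) − F(1.27) = 0.99 gives [1.27, 10.22].
For comparison, the equal-tailed interval is [1.53, 10.75]; the HPD is narrower and shifted toward the mode.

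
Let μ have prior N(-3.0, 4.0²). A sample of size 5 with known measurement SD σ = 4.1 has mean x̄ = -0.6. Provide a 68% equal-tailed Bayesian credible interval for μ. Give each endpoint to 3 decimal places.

[-2.674, 0.641]

Posterior precision = 1/4.0² + 5/4.1² = 0.0625 + 0.2974 = 0.3599, so posterior SD = 1.6668.
Posterior mean = (-3.0/4.0² + 5·-0.6/4.1²) / 0.3599 = -1.0167.
Interval: -1.0167 ± 0.994 × 1.6668 → [-2.674, 0.641].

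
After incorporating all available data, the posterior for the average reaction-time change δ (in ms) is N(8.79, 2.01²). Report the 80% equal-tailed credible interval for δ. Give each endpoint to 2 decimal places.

The posterior is symmetric, so the 80% equal-tailed interval is δ = 8.79 ± z·2.01 with z = 1.282.
Half-width: 1.282 × 2.01 = 2.58.
8.79 − 2.58 = 6.21; 8.79 + 2.58 = 11.37.

[6.21, 11.37]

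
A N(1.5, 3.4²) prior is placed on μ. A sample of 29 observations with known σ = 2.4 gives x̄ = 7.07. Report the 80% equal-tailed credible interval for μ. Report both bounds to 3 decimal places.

Posterior precision = 1/3.4² + 29/2.4² = 0.0865 + 5.0347 = 5.1212, so posterior SD = 0.4419.
Posterior mean = (1.5/3.4² + 29·7.07/2.4²) / 5.1212 = 6.9759.
Interval: 6.9759 ± 1.282 × 0.4419 → [6.410, 7.542].

[6.410, 7.542]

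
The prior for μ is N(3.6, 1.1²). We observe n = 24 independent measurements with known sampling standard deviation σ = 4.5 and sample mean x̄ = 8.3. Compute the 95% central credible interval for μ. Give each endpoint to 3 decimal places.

Posterior precision = 1/1.1² + 24/4.5² = 0.8264 + 1.1852 = 2.0116, so posterior SD = 0.7051.
Posterior mean = (3.6/1.1² + 24·8.3/4.5²) / 2.0116 = 6.3691.
Interval: 6.3691 ± 1.960 × 0.7051 → [4.987, 7.751].

[4.987, 7.751]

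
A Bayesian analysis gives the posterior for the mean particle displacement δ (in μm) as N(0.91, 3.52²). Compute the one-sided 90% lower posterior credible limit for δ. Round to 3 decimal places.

Need L with P(δ ≥ L) = 0.90: L = 0.91 − z_{0.1}·3.52.
z = 1.282; L = 0.91 − 1.282 × 3.52 = -3.601.

-3.601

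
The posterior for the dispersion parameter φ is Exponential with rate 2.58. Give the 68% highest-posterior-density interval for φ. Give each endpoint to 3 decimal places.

The exponential density is strictly decreasing on [0, ∞), so the HPD interval is anchored at 0: [0, q] with P(φ ≤ q) = 0.68.
q = −ln(1 − 0.68) / 2.58 = 1.1394 / 2.58 = 0.442.

[0.000, 0.442]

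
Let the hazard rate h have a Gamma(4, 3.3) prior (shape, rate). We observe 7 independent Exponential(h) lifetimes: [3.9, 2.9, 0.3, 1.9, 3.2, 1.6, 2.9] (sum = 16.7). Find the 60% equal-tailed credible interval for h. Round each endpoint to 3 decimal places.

Posterior: Gamma(4+7, 3.3+16.7) = Gamma(11, 20.0) (shape, rate).
Equal-tailed 60% interval: Gamma(11, 20.0) quantiles at 0.2 and 0.8.
Posterior mean ≈ 0.550, SD ≈ 0.166; a Normal approximation gives roughly [0.410, 0.690].
Exact: lower = 0.408; upper = 0.683.

[0.408, 0.683]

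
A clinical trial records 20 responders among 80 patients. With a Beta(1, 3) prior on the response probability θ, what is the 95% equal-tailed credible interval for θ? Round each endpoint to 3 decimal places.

Posterior: Beta(1+20, 3+60) = Beta(21, 63).
Equal-tailed 95% interval: the 0.025 and 0.975 quantiles of Beta(21, 63).
Posterior mean ≈ 0.250, SD ≈ 0.047; a Normal approximation gives roughly [0.158, 0.342].
Exact: F⁻¹(0.025) = 0.164; F⁻¹(0.975) = 0.347.

[0.164, 0.347]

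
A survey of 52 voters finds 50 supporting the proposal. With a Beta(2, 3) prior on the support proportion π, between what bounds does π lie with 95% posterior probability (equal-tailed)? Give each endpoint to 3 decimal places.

Posterior: Beta(2+50, 3+2) = Beta(52, 5).
Equal-tailed 95% interval: the 0.025 and 0.975 quantiles of Beta(52, 5).
Posterior mean ≈ 0.912, SD ≈ 0.037; a Normal approximation gives roughly [0.839, 0.985].
Exact: F⁻¹(0.025) = 0.827; F⁻¹(0.975) = 0.970.

[0.827, 0.970]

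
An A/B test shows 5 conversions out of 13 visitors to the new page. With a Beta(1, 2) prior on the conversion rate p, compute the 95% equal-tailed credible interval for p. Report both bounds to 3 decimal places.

Posterior: Beta(1+5, 2+8) = Beta(6, 10).
Equal-tailed 95% interval: the 0.025 and 0.975 quantiles of Beta(6, 10).
Posterior mean ≈ 0.375, SD ≈ 0.117; a Normal approximation gives roughly [0.145, 0.605].
Exact: F⁻¹(0.025) = 0.163; F⁻¹(0.975) = 0.616.

[0.163, 0.616]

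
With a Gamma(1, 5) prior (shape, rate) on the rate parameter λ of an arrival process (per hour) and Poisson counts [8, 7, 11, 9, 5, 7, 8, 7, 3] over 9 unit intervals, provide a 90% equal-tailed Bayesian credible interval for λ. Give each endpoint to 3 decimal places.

Posterior: Gamma(1+65, 5+9) = Gamma(66, 14) (shape, rate).
Equal-tailed 90% interval: Gamma(66, 14) quantiles at 0.05 and 0.95.
Posterior mean ≈ 4.714, SD ≈ 0.580; a Normal approximation gives roughly [3.760, 5.669].
Exact: lower = 3.802; upper = 5.708.

[3.802, 5.708]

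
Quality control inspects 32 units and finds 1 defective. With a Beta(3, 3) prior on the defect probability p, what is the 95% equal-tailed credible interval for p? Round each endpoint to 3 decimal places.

[0.030, 0.219]

Posterior: Beta(3+1, 3+31) = Beta(4, 34).
Equal-tailed 95% interval: the 0.025 and 0.975 quantiles of Beta(4, 34).
Posterior mean ≈ 0.105, SD ≈ 0.049; a Normal approximation gives roughly [0.009, 0.202].
Exact: F⁻¹(0.025) = 0.030; F⁻¹(0.975) = 0.219.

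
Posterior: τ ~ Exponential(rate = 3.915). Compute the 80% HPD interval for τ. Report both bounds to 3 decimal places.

The exponential density is strictly decreasing on [0, ∞), so the HPD interval is anchored at 0: [0, q] with P(τ ≤ q) = 0.80.
q = −ln(1 − 0.80) / 3.915 = 1.6094 / 3.915 = 0.411.

[0.000, 0.411]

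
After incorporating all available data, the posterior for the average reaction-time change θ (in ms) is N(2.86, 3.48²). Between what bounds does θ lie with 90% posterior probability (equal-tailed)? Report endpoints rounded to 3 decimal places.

[-2.864, 8.584]

The posterior is symmetric, so the 90% equal-tailed interval is θ = 2.86 ± z·3.48 with z = 1.645.
Half-width: 1.645 × 3.48 = 5.724.
2.86 − 5.724 = -2.864; 2.86 + 5.724 = 8.584.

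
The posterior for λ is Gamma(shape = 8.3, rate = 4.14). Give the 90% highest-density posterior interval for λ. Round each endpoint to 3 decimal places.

[0.888, 3.082]

The posterior is unimodal and skewed, so the HPD interval has equal density at both endpoints and is the shortest 90% interval.
Solving f(0.888) = f(3.082) with F(3.082) − F(0.888) = 0.90 gives [0.888, 3.082].
For comparison, the equal-tailed interval is [1.013, 3.270]; the HPD is narrower and shifted toward the mode.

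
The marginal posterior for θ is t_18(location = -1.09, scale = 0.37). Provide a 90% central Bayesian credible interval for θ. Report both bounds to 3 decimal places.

[-1.732, -0.448]

The t_18 distribution is symmetric; the 90% interval is -1.09 ± t·0.37 with t_{0.95,18} = 1.734.
Half-width: 1.734 × 0.37 = 0.642.
-1.09 − 0.642 = -1.732; -1.09 + 0.642 = -0.448.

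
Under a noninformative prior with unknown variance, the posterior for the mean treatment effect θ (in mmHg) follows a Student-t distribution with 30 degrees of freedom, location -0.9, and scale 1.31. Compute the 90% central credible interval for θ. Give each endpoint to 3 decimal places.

[-3.123, 1.323]

The t_30 distribution is symmetric; the 90% interval is -0.9 ± t·1.31 with t_{0.95,30} = 1.697.
Half-width: 1.697 × 1.31 = 2.223.
-0.9 − 2.223 = -3.123; -0.9 + 2.223 = 1.323.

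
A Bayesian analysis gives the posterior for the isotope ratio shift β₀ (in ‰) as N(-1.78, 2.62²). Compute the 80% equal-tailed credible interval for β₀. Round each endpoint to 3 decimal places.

The posterior is symmetric, so the 80% equal-tailed interval is β₀ = -1.78 ± z·2.62 with z = 1.282.
Half-width: 1.282 × 2.62 = 3.358.
-1.78 − 3.358 = -5.138; -1.78 + 3.358 = 1.578.

[-5.138, 1.578]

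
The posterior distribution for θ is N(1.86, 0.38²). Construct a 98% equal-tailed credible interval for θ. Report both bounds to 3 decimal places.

The posterior is symmetric, so the 98% equal-tailed interval is θ = 1.86 ± z·0.38 with z = 2.326.
Half-width: 2.326 × 0.38 = 0.884.
1.86 − 0.884 = 0.976; 1.86 + 0.884 = 2.744.

[0.976, 2.744]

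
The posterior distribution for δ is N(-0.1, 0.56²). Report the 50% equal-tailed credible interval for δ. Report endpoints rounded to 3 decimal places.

The posterior is symmetric, so the 50% equal-tailed interval is δ = -0.1 ± z·0.56 with z = 0.674.
Half-width: 0.674 × 0.56 = 0.378.
-0.1 − 0.378 = -0.478; -0.1 + 0.378 = 0.278.

[-0.478, 0.278]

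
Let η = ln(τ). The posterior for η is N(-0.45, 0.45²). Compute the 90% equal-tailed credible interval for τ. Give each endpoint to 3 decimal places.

[0.304, 1.337]

On the log scale the 90% interval is -0.45 ± 1.645 × 0.45 = [-1.1902, 0.2902].
Exponentiate: [e^-1.1902, e^0.2902] = [0.304, 1.337].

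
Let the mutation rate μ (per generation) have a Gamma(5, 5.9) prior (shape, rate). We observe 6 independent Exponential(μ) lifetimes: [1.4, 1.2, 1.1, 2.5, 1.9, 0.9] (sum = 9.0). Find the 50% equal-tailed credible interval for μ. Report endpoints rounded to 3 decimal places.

[0.579, 0.874]

Posterior: Gamma(5+6, 5.9+9.0) = Gamma(11, 14.9) (shape, rate).
Equal-tailed 50% interval: Gamma(11, 14.9) quantiles at 0.25 and 0.75.
Posterior mean ≈ 0.738, SD ≈ 0.223; a Normal approximation gives roughly [0.588, 0.888].
Exact: lower = 0.579; upper = 0.874.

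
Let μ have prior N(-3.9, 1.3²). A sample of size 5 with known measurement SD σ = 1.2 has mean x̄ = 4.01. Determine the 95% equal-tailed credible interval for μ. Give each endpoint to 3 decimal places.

[1.886, 3.831]

Posterior precision = 1/1.3² + 5/1.2² = 0.5917 + 3.4722 = 4.0639, so posterior SD = 0.4961.
Posterior mean = (-3.9/1.3² + 5·4.01/1.2²) / 4.0639 = 2.8583.
Interval: 2.8583 ± 1.960 × 0.4961 → [1.886, 3.831].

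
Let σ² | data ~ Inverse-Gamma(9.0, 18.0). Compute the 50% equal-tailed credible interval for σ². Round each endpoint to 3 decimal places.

[1.666, 2.632]

Inverse-Gamma(9.0, 18.0) quantiles: F⁻¹(0.25) and F⁻¹(0.75).
Equivalently, 1/σ² ~ Gamma(9.0, rate = 18.0); invert its 0.75 and 0.25 quantiles.
Posterior mean ≈ 2.250, SD ≈ 0.850; a Normal approximation gives roughly [1.676, 2.824].
Exact: lower = 1.666; upper = 2.632.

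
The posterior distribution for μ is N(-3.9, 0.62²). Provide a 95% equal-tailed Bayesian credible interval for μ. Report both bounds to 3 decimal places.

The posterior is symmetric, so the 95% equal-tailed interval is μ = -3.9 ± z·0.62 with z = 1.960.
Half-width: 1.960 × 0.62 = 1.215.
-3.9 − 1.215 = -5.115; -3.9 + 1.215 = -2.685.

[-5.115, -2.685]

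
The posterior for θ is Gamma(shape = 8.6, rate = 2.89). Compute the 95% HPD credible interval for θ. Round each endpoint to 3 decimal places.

The posterior is unimodal and skewed, so the HPD interval has equal density at both endpoints and is the shortest 95% interval.
Solving f(1.163) = f(4.997) with F(4.997) − F(1.163) = 0.95 gives [1.163, 4.997].
For comparison, the equal-tailed interval is [1.332, 5.270]; the HPD is narrower and shifted toward the mode.

[1.163, 4.997]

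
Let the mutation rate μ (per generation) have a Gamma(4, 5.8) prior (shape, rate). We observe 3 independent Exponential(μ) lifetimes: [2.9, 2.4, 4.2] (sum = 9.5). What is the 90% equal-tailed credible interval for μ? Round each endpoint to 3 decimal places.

Posterior: Gamma(4+3, 5.8+9.5) = Gamma(7, 15.3) (shape, rate).
Equal-tailed 90% interval: Gamma(7, 15.3) quantiles at 0.05 and 0.95.
Posterior mean ≈ 0.458, SD ≈ 0.173; a Normal approximation gives roughly [0.173, 0.742].
Exact: lower = 0.215; upper = 0.774.

[0.215, 0.774]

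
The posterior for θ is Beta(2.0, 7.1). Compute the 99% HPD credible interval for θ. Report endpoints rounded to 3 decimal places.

[0.003, 0.586]

The posterior is unimodal and skewed, so the HPD interval has equal density at both endpoints and is the shortest 99% interval.
Solving f(0.003) = f(0.586) with F(0.586) − F(0.003) = 0.99 gives [0.003, 0.586].
For comparison, the equal-tailed interval is [0.014, 0.627]; the HPD is narrower and shifted toward the mode.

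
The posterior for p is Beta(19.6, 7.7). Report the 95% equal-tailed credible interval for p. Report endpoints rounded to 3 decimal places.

Posterior: Beta(19.6, 7.7).
Equal-tailed 95% interval: the 0.025 and 0.975 quantiles of Beta(19.6, 7.7).
Posterior mean ≈ 0.718, SD ≈ 0.085; a Normal approximation gives roughly [0.552, 0.884].
Exact: F⁻¹(0.025) = 0.539; F⁻¹(0.975) = 0.867.

[0.539, 0.867]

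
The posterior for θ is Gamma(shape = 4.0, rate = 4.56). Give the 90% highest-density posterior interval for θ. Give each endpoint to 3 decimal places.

[0.206, 1.523]

The posterior is unimodal and skewed, so the HPD interval has equal density at both endpoints and is the shortest 90% interval.
Solving f(0.206) = f(1.523) with F(1.523) − F(0.206) = 0.90 gives [0.206, 1.523].
For comparison, the equal-tailed interval is [0.300, 1.700]; the HPD is narrower and shifted toward the mode.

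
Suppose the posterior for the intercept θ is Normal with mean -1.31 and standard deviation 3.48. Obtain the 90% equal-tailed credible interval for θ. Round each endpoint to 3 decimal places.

The posterior is symmetric, so the 90% equal-tailed interval is θ = -1.31 ± z·3.48 with z = 1.645.
Half-width: 1.645 × 3.48 = 5.724.
-1.31 − 5.724 = -7.034; -1.31 + 5.724 = 4.414.

[-7.034, 4.414]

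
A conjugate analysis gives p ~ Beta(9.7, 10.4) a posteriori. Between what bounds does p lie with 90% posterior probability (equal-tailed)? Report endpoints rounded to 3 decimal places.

Posterior: Beta(9.7, 10.4).
Equal-tailed 90% interval: the 0.05 and 0.95 quantiles of Beta(9.7, 10.4).
Posterior mean ≈ 0.483, SD ≈ 0.109; a Normal approximation gives roughly [0.304, 0.662].
Exact: F⁻¹(0.05) = 0.304; F⁻¹(0.95) = 0.663.

[0.304, 0.663]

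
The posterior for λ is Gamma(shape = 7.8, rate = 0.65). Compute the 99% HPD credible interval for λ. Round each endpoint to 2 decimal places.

The posterior is unimodal and skewed, so the HPD interval has equal density at both endpoints and is the shortest 99% interval.
Solving f(3.16) = f(24.66) with F(24.66) − F(3.16) = 0.99 gives [3.16, 24.66].
For comparison, the equal-tailed interval is [3.79, 25.91]; the HPD is narrower and shifted toward the mode.

[3.16, 24.66]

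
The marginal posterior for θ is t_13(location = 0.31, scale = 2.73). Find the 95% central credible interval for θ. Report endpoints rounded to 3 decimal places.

The t_13 distribution is symmetric; the 95% interval is 0.31 ± t·2.73 with t_{0.975,13} = 2.160.
Half-width: 2.160 × 2.73 = 5.898.
0.31 − 5.898 = -5.588; 0.31 + 5.898 = 6.208.

[-5.588, 6.208]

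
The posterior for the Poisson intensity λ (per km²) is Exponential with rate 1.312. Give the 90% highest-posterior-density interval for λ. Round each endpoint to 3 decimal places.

The exponential density is strictly decreasing on [0, ∞), so the HPD interval is anchored at 0: [0, q] with P(λ ≤ q) = 0.90.
q = −ln(1 − 0.90) / 1.312 = 2.3026 / 1.312 = 1.755.

[0.000, 1.755]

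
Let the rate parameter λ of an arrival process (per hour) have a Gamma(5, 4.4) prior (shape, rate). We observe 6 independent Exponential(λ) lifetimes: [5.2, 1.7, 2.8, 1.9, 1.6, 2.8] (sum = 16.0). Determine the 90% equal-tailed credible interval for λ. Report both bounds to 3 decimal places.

[0.302, 0.831]

Posterior: Gamma(5+6, 4.4+16.0) = Gamma(11, 20.4) (shape, rate).
Equal-tailed 90% interval: Gamma(11, 20.4) quantiles at 0.05 and 0.95.
Posterior mean ≈ 0.539, SD ≈ 0.163; a Normal approximation gives roughly [0.272, 0.807].
Exact: lower = 0.302; upper = 0.831.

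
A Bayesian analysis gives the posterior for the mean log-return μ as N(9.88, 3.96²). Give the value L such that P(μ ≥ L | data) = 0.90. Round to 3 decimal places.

4.805

Need L with P(μ ≥ L) = 0.90: L = 9.88 − z_{0.1}·3.96.
z = 1.282; L = 9.88 − 1.282 × 3.96 = 4.805.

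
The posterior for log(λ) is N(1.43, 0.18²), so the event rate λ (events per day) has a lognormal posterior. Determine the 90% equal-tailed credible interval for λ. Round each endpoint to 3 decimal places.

On the log scale the 90% interval is 1.43 ± 1.645 × 0.18 = [1.1339, 1.7261].
Exponentiate: [e^1.1339, e^1.7261] = [3.108, 5.619].

[3.108, 5.619]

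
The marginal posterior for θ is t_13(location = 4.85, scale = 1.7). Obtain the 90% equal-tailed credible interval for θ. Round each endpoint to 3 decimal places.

The t_13 distribution is symmetric; the 90% interval is 4.85 ± t·1.7 with t_{0.95,13} = 1.771.
Half-width: 1.771 × 1.7 = 3.011.
4.85 − 3.011 = 1.839; 4.85 + 3.011 = 7.861.

[1.839, 7.861]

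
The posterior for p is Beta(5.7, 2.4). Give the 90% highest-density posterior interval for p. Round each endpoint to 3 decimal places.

The posterior is unimodal and skewed, so the HPD interval has equal density at both endpoints and is the shortest 90% interval.
Solving f(0.472) = f(0.949) with F(0.949) − F(0.472) = 0.90 gives [0.472, 0.949].
For comparison, the equal-tailed interval is [0.427, 0.921]; the HPD is narrower and shifted toward the mode.

[0.472, 0.949]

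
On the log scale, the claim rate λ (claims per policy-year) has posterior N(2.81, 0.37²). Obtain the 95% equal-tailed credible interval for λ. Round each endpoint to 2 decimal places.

On the log scale the 95% interval is 2.81 ± 1.960 × 0.37 = [2.0848, 3.5352].
Exponentiate: [e^2.0848, e^3.5352] = [8.04, 34.30].

[8.04, 34.30]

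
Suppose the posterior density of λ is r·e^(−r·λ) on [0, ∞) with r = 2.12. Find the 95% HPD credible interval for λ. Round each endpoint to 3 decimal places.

[0.000, 1.413]

The exponential density is strictly decreasing on [0, ∞), so the HPD interval is anchored at 0: [0, q] with P(λ ≤ q) = 0.95.
q = −ln(1 − 0.95) / 2.12 = 2.9957 / 2.12 = 1.413.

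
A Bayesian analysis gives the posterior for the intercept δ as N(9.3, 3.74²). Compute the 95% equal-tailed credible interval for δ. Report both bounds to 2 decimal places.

[1.97, 16.63]

The posterior is symmetric, so the 95% equal-tailed interval is δ = 9.3 ± z·3.74 with z = 1.960.
Half-width: 1.960 × 3.74 = 7.33.
9.3 − 7.33 = 1.97; 9.3 + 7.33 = 16.63.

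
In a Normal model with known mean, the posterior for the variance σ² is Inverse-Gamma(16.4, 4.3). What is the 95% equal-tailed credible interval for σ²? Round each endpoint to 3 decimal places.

[0.170, 0.455]

Inverse-Gamma(16.4, 4.3) quantiles: F⁻¹(0.025) and F⁻¹(0.975).
Equivalently, 1/σ² ~ Gamma(16.4, rate = 4.3); invert its 0.975 and 0.025 quantiles.
Posterior mean ≈ 0.279, SD ≈ 0.074; a Normal approximation gives roughly [0.135, 0.423].
Exact: lower = 0.170; upper = 0.455.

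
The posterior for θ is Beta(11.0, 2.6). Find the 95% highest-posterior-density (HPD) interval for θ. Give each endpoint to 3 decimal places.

The posterior is unimodal and skewed, so the HPD interval has equal density at both endpoints and is the shortest 95% interval.
Solving f(0.608) = f(0.980) with F(0.980) − F(0.608) = 0.95 gives [0.608, 0.980].
For comparison, the equal-tailed interval is [0.571, 0.962]; the HPD is narrower and shifted toward the mode.

[0.608, 0.980]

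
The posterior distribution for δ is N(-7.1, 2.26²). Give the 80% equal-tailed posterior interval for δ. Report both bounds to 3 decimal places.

[-9.996, -4.204]

The posterior is symmetric, so the 80% equal-tailed interval is δ = -7.1 ± z·2.26 with z = 1.282.
Half-width: 1.282 × 2.26 = 2.896.
-7.1 − 2.896 = -9.996; -7.1 + 2.896 = -4.204.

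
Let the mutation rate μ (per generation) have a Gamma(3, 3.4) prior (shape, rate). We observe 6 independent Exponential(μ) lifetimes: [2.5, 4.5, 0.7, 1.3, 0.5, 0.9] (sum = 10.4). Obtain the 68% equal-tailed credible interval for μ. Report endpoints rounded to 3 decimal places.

[0.440, 0.864]

Posterior: Gamma(3+6, 3.4+10.4) = Gamma(9, 13.8) (shape, rate).
Equal-tailed 68% interval: Gamma(9, 13.8) quantiles at 0.16 and 0.84.
Posterior mean ≈ 0.652, SD ≈ 0.217; a Normal approximation gives roughly [0.436, 0.868].
Exact: lower = 0.440; upper = 0.864.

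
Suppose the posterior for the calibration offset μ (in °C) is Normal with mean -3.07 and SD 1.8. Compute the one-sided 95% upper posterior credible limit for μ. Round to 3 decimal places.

-0.109

Need U with P(μ ≤ U) = 0.95: U = -3.07 + z_{0.05}·1.8.
z = 1.645; U = -3.07 + 1.645 × 1.8 = -0.109.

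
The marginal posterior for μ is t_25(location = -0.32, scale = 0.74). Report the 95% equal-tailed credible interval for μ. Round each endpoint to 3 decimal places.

[-1.844, 1.204]

The t_25 distribution is symmetric; the 95% interval is -0.32 ± t·0.74 with t_{0.975,25} = 2.060.
Half-width: 2.060 × 0.74 = 1.524.
-0.32 − 1.524 = -1.844; -0.32 + 1.524 = 1.204.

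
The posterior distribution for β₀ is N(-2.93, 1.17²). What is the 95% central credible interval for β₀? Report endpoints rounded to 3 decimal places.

The posterior is symmetric, so the 95% equal-tailed interval is β₀ = -2.93 ± z·1.17 with z = 1.960.
Half-width: 1.960 × 1.17 = 2.293.
-2.93 − 2.293 = -5.223; -2.93 + 2.293 = -0.637.

[-5.223, -0.637]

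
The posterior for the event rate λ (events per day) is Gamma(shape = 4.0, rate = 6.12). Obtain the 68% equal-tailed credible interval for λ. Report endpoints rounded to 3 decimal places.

Posterior: Gamma(shape 4.0, rate 6.12).
Equal-tailed 68% interval: Gamma(4.0, 6.12) quantiles at 0.16 and 0.84.
Posterior mean ≈ 0.654, SD ≈ 0.327; a Normal approximation gives roughly [0.329, 0.979].
Exact: lower = 0.342; upper = 0.965.

[0.342, 0.965]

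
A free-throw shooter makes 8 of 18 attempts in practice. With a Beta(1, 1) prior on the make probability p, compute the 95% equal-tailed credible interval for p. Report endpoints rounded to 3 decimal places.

[0.244, 0.665]

Posterior: Beta(1+8, 1+10) = Beta(9, 11).
Equal-tailed 95% interval: the 0.025 and 0.975 quantiles of Beta(9, 11).
Posterior mean ≈ 0.450, SD ≈ 0.109; a Normal approximation gives roughly [0.237, 0.663].
Exact: F⁻¹(0.025) = 0.244; F⁻¹(0.975) = 0.665.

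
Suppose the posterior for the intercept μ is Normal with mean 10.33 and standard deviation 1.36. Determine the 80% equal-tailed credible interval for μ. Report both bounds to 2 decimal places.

[8.59, 12.07]

The posterior is symmetric, so the 80% equal-tailed interval is μ = 10.33 ± z·1.36 with z = 1.282.
Half-width: 1.282 × 1.36 = 1.74.
10.33 − 1.74 = 8.59; 10.33 + 1.74 = 12.07.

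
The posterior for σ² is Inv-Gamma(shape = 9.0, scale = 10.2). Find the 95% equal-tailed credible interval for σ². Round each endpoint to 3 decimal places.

Inverse-Gamma(9.0, 10.2) quantiles: F⁻¹(0.025) and F⁻¹(0.975).
Equivalently, 1/σ² ~ Gamma(9.0, rate = 10.2); invert its 0.975 and 0.025 quantiles.
Posterior mean ≈ 1.275, SD ≈ 0.482; a Normal approximation gives roughly [0.330, 2.220].
Exact: lower = 0.647; upper = 2.479.

[0.647, 2.479]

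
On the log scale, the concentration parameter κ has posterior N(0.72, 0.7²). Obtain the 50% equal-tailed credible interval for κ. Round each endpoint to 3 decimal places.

On the log scale the 50% interval is 0.72 ± 0.674 × 0.7 = [0.2479, 1.1921].
Exponentiate: [e^0.2479, e^1.1921] = [1.281, 3.294].

[1.281, 3.294]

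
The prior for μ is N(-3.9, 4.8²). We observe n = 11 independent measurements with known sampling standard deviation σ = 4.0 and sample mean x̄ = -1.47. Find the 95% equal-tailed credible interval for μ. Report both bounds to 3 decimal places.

Posterior precision = 1/4.8² + 11/4.0² = 0.0434 + 0.6875 = 0.7309, so posterior SD = 1.1697.
Posterior mean = (-3.9/4.8² + 11·-1.47/4.0²) / 0.7309 = -1.6143.
Interval: -1.6143 ± 1.960 × 1.1697 → [-3.907, 0.678].

[-3.907, 0.678]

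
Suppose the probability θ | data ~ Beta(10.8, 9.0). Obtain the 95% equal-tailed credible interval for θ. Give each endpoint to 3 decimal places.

[0.330, 0.753]

Posterior: Beta(10.8, 9.0).
Equal-tailed 95% interval: the 0.025 and 0.975 quantiles of Beta(10.8, 9.0).
Posterior mean ≈ 0.545, SD ≈ 0.109; a Normal approximation gives roughly [0.331, 0.759].
Exact: F⁻¹(0.025) = 0.330; F⁻¹(0.975) = 0.753.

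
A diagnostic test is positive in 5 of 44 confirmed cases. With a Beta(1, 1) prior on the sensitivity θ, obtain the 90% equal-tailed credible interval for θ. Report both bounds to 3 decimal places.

Posterior: Beta(1+5, 1+39) = Beta(6, 40).
Equal-tailed 90% interval: the 0.05 and 0.95 quantiles of Beta(6, 40).
Posterior mean ≈ 0.130, SD ≈ 0.049; a Normal approximation gives roughly [0.050, 0.211].
Exact: F⁻¹(0.05) = 0.060; F⁻¹(0.95) = 0.220.

[0.060, 0.220]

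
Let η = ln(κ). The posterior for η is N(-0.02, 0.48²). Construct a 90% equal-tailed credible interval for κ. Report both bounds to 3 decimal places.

[0.445, 2.159]

On the log scale the 90% interval is -0.02 ± 1.645 × 0.48 = [-0.8095, 0.7695].
Exponentiate: [e^-0.8095, e^0.7695] = [0.445, 2.159].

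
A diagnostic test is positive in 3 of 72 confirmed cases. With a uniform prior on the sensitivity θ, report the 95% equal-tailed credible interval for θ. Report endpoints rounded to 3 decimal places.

Posterior: Beta(1+3, 1+69) = Beta(4, 70).
Equal-tailed 95% interval: the 0.025 and 0.975 quantiles of Beta(4, 70).
Posterior mean ≈ 0.054, SD ≈ 0.026; a Normal approximation gives roughly [0.003, 0.105].
Exact: F⁻¹(0.025) = 0.015; F⁻¹(0.975) = 0.115.

[0.015, 0.115]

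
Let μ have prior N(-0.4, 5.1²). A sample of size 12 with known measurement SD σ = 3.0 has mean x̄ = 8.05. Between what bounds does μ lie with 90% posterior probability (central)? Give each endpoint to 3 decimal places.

Posterior precision = 1/5.1² + 12/3.0² = 0.0384 + 1.3333 = 1.3718, so posterior SD = 0.8538.
Posterior mean = (-0.4/5.1² + 12·8.05/3.0²) / 1.3718 = 7.8132.
Interval: 7.8132 ± 1.645 × 0.8538 → [6.409, 9.218].

[6.409, 9.218]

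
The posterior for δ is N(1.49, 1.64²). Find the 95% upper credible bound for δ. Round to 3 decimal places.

Need U with P(δ ≤ U) = 0.95: U = 1.49 + z_{0.05}·1.64.
z = 1.645; U = 1.49 + 1.645 × 1.64 = 4.188.

4.188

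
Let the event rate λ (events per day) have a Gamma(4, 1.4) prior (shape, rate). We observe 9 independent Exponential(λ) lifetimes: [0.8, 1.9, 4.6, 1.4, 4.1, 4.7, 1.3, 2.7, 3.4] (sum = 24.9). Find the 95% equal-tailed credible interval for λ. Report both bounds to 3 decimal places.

Posterior: Gamma(4+9, 1.4+24.9) = Gamma(13, 26.3) (shape, rate).
Equal-tailed 95% interval: Gamma(13, 26.3) quantiles at 0.025 and 0.975.
Posterior mean ≈ 0.494, SD ≈ 0.137; a Normal approximation gives roughly [0.226, 0.763].
Exact: lower = 0.263; upper = 0.797.

[0.263, 0.797]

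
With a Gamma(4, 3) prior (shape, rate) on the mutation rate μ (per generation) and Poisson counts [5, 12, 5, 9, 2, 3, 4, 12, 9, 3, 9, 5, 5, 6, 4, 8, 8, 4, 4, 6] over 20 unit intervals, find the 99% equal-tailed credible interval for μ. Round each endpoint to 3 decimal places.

[4.341, 6.865]

Posterior: Gamma(4+123, 3+20) = Gamma(127, 23) (shape, rate).
Equal-tailed 99% interval: Gamma(127, 23) quantiles at 0.005 and 0.995.
Posterior mean ≈ 5.522, SD ≈ 0.490; a Normal approximation gives roughly [4.260, 6.784].
Exact: lower = 4.341; upper = 6.865.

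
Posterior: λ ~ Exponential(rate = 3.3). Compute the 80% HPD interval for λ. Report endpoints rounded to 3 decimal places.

[0.000, 0.488]

The exponential density is strictly decreasing on [0, ∞), so the HPD interval is anchored at 0: [0, q] with P(λ ≤ q) = 0.80.
q = −ln(1 − 0.80) / 3.3 = 1.6094 / 3.3 = 0.488.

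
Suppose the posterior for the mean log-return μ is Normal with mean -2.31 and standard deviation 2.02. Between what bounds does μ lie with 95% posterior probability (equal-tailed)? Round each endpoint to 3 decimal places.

[-6.269, 1.649]

The posterior is symmetric, so the 95% equal-tailed interval is μ = -2.31 ± z·2.02 with z = 1.960.
Half-width: 1.960 × 2.02 = 3.959.
-2.31 − 3.959 = -6.269; -2.31 + 3.959 = 1.649.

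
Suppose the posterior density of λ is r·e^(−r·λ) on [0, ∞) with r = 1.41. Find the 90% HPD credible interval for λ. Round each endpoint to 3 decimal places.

The exponential density is strictly decreasing on [0, ∞), so the HPD interval is anchored at 0: [0, q] with P(λ ≤ q) = 0.90.
q = −ln(1 − 0.90) / 1.41 = 2.3026 / 1.41 = 1.633.

[0.000, 1.633]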